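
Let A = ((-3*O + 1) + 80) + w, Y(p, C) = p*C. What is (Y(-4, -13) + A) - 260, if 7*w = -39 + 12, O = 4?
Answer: -1000/7 ≈ -142.86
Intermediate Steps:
w = -27/7 (w = (-39 + 12)/7 = (1/7)*(-27) = -27/7 ≈ -3.8571)
Y(p, C) = C*p
A = 456/7 (A = ((-3*4 + 1) + 80) - 27/7 = ((-12 + 1) + 80) - 27/7 = (-11 + 80) - 27/7 = 69 - 27/7 = 456/7 ≈ 65.143)
(Y(-4, -13) + A) - 260 = (-13*(-4) + 456/7) - 260 = (52 + 456/7) - 260 = 820/7 - 260 = -1000/7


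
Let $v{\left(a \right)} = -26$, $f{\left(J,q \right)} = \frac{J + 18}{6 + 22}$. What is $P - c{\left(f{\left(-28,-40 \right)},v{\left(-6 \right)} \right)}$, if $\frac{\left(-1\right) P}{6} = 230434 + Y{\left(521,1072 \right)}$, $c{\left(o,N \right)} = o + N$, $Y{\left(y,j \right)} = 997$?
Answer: $- \frac{19439835}{14} \approx -1.3886 \cdot 10^{6}$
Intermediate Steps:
$f{\left(J,q \right)} = \frac{9}{14} + \frac{J}{28}$ ($f{\left(J,q \right)} = \frac{18 + J}{28} = \left(18 + J\right) \frac{1}{28} = \frac{9}{14} + \frac{J}{28}$)
$c{\left(o,N \right)} = N + o$
$P = -1388586$ ($P = - 6 \left(230434 + 997\right) = \left(-6\right) 231431 = -1388586$)
$P - c{\left(f{\left(-28,-40 \right)},v{\left(-6 \right)} \right)} = -1388586 - \left(-26 + \left(\frac{9}{14} + \frac{1}{28} \left(-28\right)\right)\right) = -1388586 - \left(-26 + \left(\frac{9}{14} - 1\right)\right) = -1388586 - \left(-26 - \frac{5}{14}\right) = -1388586 - - \frac{369}{14} = -1388586 + \frac{369}{14} = - \frac{19439835}{14}$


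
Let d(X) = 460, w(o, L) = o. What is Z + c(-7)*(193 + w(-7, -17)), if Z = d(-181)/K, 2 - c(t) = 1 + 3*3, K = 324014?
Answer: -241066186/162007 ≈ -1488.0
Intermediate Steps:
c(t) = -8 (c(t) = 2 - (1 + 3*3) = 2 - (1 + 9) = 2 - 1*10 = 2 - 10 = -8)
Z = 230/162007 (Z = 460/324014 = 460*(1/324014) = 230/162007 ≈ 0.0014197)
Z + c(-7)*(193 + w(-7, -17)) = 230/162007 - 8*(193 - 7) = 230/162007 - 8*186 = 230/162007 - 1488 = -241066186/162007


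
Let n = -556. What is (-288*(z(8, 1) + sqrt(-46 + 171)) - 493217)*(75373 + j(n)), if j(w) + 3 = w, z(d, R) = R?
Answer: -36921083070 - 107732160*sqrt(5) ≈ -3.7162e+10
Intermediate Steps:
j(w) = -3 + w
(-288*(z(8, 1) + sqrt(-46 + 171)) - 493217)*(75373 + j(n)) = (-288*(1 + sqrt(-46 + 171)) - 493217)*(75373 + (-3 - 556)) = (-288*(1 + sqrt(125)) - 493217)*(75373 - 559) = (-288*(1 + 5*sqrt(5)) - 493217)*74814 = ((-288 - 1440*sqrt(5)) - 493217)*74814 = (-493505 - 1440*sqrt(5))*74814 = -36921083070 - 107732160*sqrt(5)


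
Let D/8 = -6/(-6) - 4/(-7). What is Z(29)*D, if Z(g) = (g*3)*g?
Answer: 222024/7 ≈ 31718.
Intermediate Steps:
Z(g) = 3*g² (Z(g) = (3*g)*g = 3*g²)
D = 88/7 (D = 8*(-6/(-6) - 4/(-7)) = 8*(-6*(-⅙) - 4*(-⅐)) = 8*(1 + 4/7) = 8*(11/7) = 88/7 ≈ 12.571)
Z(29)*D = (3*29²)*(88/7) = (3*841)*(88/7) = 2523*(88/7) = 222024/7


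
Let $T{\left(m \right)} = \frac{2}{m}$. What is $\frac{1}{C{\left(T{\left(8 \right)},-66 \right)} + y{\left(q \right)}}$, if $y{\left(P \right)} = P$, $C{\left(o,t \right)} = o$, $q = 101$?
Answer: $\frac{4}{405} \approx 0.0098765$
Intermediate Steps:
$\frac{1}{C{\left(T{\left(8 \right)},-66 \right)} + y{\left(q \right)}} = \frac{1}{\frac{2}{8} + 101} = \frac{1}{2 \cdot \frac{1}{8} + 101} = \frac{1}{\frac{1}{4} + 101} = \frac{1}{\frac{405}{4}} = \frac{4}{405}$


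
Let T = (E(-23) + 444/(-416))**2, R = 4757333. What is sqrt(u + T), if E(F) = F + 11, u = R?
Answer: sqrt(51457160609)/104 ≈ 2181.2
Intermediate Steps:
u = 4757333
E(F) = 11 + F
T = 1846881/10816 (T = ((11 - 23) + 444/(-416))**2 = (-12 + 444*(-1/416))**2 = (-12 - 111/104)**2 = (-1359/104)**2 = 1846881/10816 ≈ 170.75)
sqrt(u + T) = sqrt(4757333 + 1846881/10816) = sqrt(51457160609/10816) = sqrt(51457160609)/104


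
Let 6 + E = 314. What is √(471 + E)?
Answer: √779 ≈ 27.911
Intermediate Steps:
E = 308 (E = -6 + 314 = 308)
√(471 + E) = √(471 + 308) = √779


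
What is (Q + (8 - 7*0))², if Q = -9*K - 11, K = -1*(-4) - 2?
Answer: 441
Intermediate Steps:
K = 2 (K = 4 - 2 = 2)
Q = -29 (Q = -9*2 - 11 = -18 - 11 = -29)
(Q + (8 - 7*0))² = (-29 + (8 - 7*0))² = (-29 + (8 + 0))² = (-29 + 8)² = (-21)² = 441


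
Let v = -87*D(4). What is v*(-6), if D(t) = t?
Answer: 2088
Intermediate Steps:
v = -348 (v = -87*4 = -348)
v*(-6) = -348*(-6) = 2088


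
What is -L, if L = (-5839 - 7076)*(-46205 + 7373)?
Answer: -501515280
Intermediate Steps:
L = 501515280 (L = -12915*(-38832) = 501515280)
-L = -1*501515280 = -501515280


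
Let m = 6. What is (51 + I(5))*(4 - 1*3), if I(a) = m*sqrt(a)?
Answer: 51 + 6*sqrt(5) ≈ 64.416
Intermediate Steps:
I(a) = 6*sqrt(a)
(51 + I(5))*(4 - 1*3) = (51 + 6*sqrt(5))*(4 - 1*3) = (51 + 6*sqrt(5))*(4 - 3) = (51 + 6*sqrt(5))*1 = 51 + 6*sqrt(5)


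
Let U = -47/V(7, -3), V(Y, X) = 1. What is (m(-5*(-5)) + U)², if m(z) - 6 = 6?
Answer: 1225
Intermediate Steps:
m(z) = 12 (m(z) = 6 + 6 = 12)
U = -47 (U = -47/1 = -47*1 = -47)
(m(-5*(-5)) + U)² = (12 - 47)² = (-35)² = 1225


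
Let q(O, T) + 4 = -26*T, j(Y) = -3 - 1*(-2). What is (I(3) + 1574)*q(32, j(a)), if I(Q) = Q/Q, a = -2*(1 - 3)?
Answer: 34650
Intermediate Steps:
a = 4 (a = -2*(-2) = 4)
j(Y) = -1 (j(Y) = -3 + 2 = -1)
q(O, T) = -4 - 26*T
I(Q) = 1
(I(3) + 1574)*q(32, j(a)) = (1 + 1574)*(-4 - 26*(-1)) = 1575*(-4 + 26) = 1575*22 = 34650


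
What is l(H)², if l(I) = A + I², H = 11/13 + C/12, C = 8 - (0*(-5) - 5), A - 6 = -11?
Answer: 965904241/592240896 ≈ 1.6309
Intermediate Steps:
A = -5 (A = 6 - 11 = -5)
C = 13 (C = 8 - (0 - 5) = 8 - 1*(-5) = 8 + 5 = 13)
H = 301/156 (H = 11/13 + 13/12 = 301/156 ≈ 1.9295)
l(I) = -5 + I²
l(H)² = (-5 + (301/156)²)² = (-5 + 90601/24336)² = (-31079/24336)² = 965904241/592240896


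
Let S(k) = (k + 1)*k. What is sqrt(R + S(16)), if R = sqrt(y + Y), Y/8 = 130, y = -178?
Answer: sqrt(272 + sqrt(862)) ≈ 17.360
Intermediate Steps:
Y = 1040 (Y = 8*130 = 1040)
S(k) = k*(1 + k) (S(k) = (1 + k)*k = k*(1 + k))
R = sqrt(862) (R = sqrt(-178 + 1040) = sqrt(862) ≈ 29.360)
sqrt(R + S(16)) = sqrt(sqrt(862) + 16*(1 + 16)) = sqrt(sqrt(862) + 16*17) = sqrt(sqrt(862) + 272) = sqrt(272 + sqrt(862))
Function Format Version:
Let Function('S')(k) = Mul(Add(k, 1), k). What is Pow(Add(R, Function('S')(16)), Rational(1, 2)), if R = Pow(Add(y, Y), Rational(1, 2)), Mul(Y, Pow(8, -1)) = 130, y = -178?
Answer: Pow(Add(272, Pow(862, Rational(1, 2))), Rational(1, 2)) ≈ 17.360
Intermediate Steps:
Y = 1040 (Y = Mul(8, 130) = 1040)
Function('S')(k) = Mul(k, Add(1, k)) (Function('S')(k) = Mul(Add(1, k), k) = Mul(k, Add(1, k)))
R = Pow(862, Rational(1, 2)) (R = Pow(Add(-178, 1040), Rational(1, 2)) = Pow(862, Rational(1, 2)) ≈ 29.360)
Pow(Add(R, Function('S')(16)), Rational(1, 2)) = Pow(Add(Pow(862, Rational(1, 2)), Mul(16, Add(1, 16))), Rational(1, 2)) = Pow(Add(Pow(862, Rational(1, 2)), Mul(16, 17)), Rational(1, 2)) = Pow(Add(Pow(862, Rational(1, 2)), 272), Rational(1, 2)) = Pow(Add(272, Pow(862, Rational(1, 2))), Rational(1, 2))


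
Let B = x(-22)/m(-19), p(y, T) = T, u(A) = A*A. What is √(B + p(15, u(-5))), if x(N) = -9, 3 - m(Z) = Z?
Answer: √11902/22 ≈ 4.9589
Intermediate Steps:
m(Z) = 3 - Z
u(A) = A²
B = -9/22 (B = -9/(3 - 1*(-19)) = -9/(3 + 19) = -9/22 ≈ -0.40909)
√(B + p(15, u(-5))) = √(-9/22 + (-5)²) = √(-9/22 + 25) = √(541/22) = √11902/22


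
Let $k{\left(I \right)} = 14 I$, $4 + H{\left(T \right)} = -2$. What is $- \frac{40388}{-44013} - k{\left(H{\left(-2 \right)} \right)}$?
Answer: $\frac{3737480}{44013} \approx 84.918$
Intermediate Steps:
$H{\left(T \right)} = -6$ ($H{\left(T \right)} = -4 - 2 = -6$)
$- \frac{40388}{-44013} - k{\left(H{\left(-2 \right)} \right)} = - \frac{40388}{-44013} - 14 \left(-6\right) = \left(-40388\right) \left(- \frac{1}{44013}\right) - -84 = \frac{40388}{44013} + 84 = \frac{3737480}{44013}$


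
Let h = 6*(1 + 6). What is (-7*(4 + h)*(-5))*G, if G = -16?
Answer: -25760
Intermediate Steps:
h = 42 (h = 6*7 = 42)
(-7*(4 + h)*(-5))*G = -7*(4 + 42)*(-5)*(-16) = -322*(-5)*(-16) = -7*(-230)*(-16) = 1610*(-16) = -25760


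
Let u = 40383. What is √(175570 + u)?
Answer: √215953 ≈ 464.71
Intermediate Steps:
√(175570 + u) = √(175570 + 40383) = √215953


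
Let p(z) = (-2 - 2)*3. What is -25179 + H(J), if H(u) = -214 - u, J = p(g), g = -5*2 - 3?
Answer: -25381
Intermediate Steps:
g = -13 (g = -10 - 3 = -13)
p(z) = -12 (p(z) = -4*3 = -12)
J = -12
-25179 + H(J) = -25179 + (-214 - 1*(-12)) = -25179 + (-214 + 12) = -25179 - 202 = -25381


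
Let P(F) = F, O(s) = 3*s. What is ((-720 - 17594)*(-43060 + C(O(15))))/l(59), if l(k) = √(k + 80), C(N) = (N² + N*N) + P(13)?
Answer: 714191058*√139/139 ≈ 6.0577e+7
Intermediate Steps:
C(N) = 13 + 2*N² (C(N) = (N² + N*N) + 13 = (N² + N²) + 13 = 2*N² + 13 = 13 + 2*N²)
l(k) = √(80 + k)
((-720 - 17594)*(-43060 + C(O(15))))/l(59) = ((-720 - 17594)*(-43060 + (13 + 2*(3*15)²)))/(√(80 + 59)) = (-18314*(-43060 + (13 + 2*45²)))/(√139) = (-18314*(-43060 + (13 + 2*2025)))*(√139/139) = (-18314*(-43060 + (13 + 4050)))*(√139/139) = (-18314*(-43060 + 4063))*(√139/139) = (-18314*(-38997))*(√139/139) = 714191058*(√139/139) = 714191058*√139/139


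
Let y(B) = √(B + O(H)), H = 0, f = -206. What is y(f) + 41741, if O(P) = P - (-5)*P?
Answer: 41741 + I*√206 ≈ 41741.0 + 14.353*I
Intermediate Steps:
O(P) = 6*P (O(P) = P + 5*P = 6*P)
y(B) = √B (y(B) = √(B + 6*0) = √(B + 0) = √B)
y(f) + 41741 = √(-206) + 41741 = I*√206 + 41741 = 41741 + I*√206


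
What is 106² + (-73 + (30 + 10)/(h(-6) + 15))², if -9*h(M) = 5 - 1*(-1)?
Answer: 29889725/1849 ≈ 16165.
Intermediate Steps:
h(M) = -⅔ (h(M) = -(5 - 1*(-1))/9 = -(5 + 1)/9 = -⅑*6 = -⅔)
106² + (-73 + (30 + 10)/(h(-6) + 15))² = 106² + (-73 + (30 + 10)/(-⅔ + 15))² = 11236 + (-73 + 40/(43/3))² = 11236 + (-73 + 40*(3/43))² = 11236 + (-73 + 120/43)² = 11236 + (-3019/43)² = 11236 + 9114361/1849 = 29889725/1849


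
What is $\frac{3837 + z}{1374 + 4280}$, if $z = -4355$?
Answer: $- \frac{259}{2827} \approx -0.091617$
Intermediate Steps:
$\frac{3837 + z}{1374 + 4280} = \frac{3837 - 4355}{1374 + 4280} = - \frac{518}{5654} = \left(-518\right) \frac{1}{5654} = - \frac{259}{2827}$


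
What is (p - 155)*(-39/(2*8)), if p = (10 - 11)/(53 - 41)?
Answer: 24193/64 ≈ 378.02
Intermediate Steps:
p = -1/12 ≈ -0.083333
(p - 155)*(-39/(2*8)) = (-1/12 - 155)*(-39/(2*8)) = -(-24193)/(4*16) = -1861/12*(-39/16) = 24193/64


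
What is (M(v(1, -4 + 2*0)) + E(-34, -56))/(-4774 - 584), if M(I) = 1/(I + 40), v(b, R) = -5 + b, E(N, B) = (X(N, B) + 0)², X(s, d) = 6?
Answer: -1297/192888 ≈ -0.0067241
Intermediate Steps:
E(N, B) = 36 (E(N, B) = (6 + 0)² = 6² = 36)
M(I) = 1/(40 + I)
(M(v(1, -4 + 2*0)) + E(-34, -56))/(-4774 - 584) = (1/(40 + (-5 + 1)) + 36)/(-4774 - 584) = (1/(40 - 4) + 36)/(-5358) = (1/36 + 36)*(-1/5358) = (1297/36)*(-1/5358) = -1297/192888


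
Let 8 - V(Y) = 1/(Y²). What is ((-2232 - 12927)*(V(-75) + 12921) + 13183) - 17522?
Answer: -367490713697/1875 ≈ -1.9600e+8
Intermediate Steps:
V(Y) = 8 - 1/Y² (V(Y) = 8 - 1/(Y²) = 8 - 1/Y²)
((-2232 - 12927)*(V(-75) + 12921) + 13183) - 17522 = ((-2232 - 12927)*((8 - 1/(-75)²) + 12921) + 13183) - 17522 = (-15159*((8 - 1*1/5625) + 12921) + 13183) - 17522 = (-15159*((8 - 1/5625) + 12921) + 13183) - 17522 = (-15159*(44999/5625 + 12921) + 13183) - 17522 = (-15159*72725624/5625 + 13183) - 17522 = (-367482578072/1875 + 13183) - 17522 = -367457859947/1875 - 17522 = -367490713697/1875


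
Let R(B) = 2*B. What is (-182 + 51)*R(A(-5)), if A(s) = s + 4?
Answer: 262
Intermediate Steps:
A(s) = 4 + s
(-182 + 51)*R(A(-5)) = (-182 + 51)*(2*(4 - 5)) = -262*(-1) = -131*(-2) = 262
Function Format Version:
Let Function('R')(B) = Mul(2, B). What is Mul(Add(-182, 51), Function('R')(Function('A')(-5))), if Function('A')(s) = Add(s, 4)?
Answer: 262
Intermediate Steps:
Function('A')(s) = Add(4, s)
Mul(Add(-182, 51), Function('R')(Function('A')(-5))) = Mul(Add(-182, 51), Mul(2, Add(4, -5))) = Mul(-131, Mul(2, -1)) = Mul(-131, -2) = 262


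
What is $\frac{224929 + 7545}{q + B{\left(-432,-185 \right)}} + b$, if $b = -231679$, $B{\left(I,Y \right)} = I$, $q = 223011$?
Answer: $- \frac{51566647667}{222579} \approx -2.3168 \cdot 10^{5}$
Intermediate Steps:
$\frac{224929 + 7545}{q + B{\left(-432,-185 \right)}} + b = \frac{224929 + 7545}{223011 - 432} - 231679 = \frac{232474}{222579} - 231679 = - \frac{51566647667}{222579}$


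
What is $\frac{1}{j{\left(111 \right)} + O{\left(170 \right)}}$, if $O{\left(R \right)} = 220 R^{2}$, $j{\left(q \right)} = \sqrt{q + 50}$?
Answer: $\frac{6358000}{40424163999839} - \frac{\sqrt{161}}{40424163999839} \approx 1.5728 \cdot 10^{-7}$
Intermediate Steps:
$j{\left(q \right)} = \sqrt{50 + q}$
$\frac{1}{j{\left(111 \right)} + O{\left(170 \right)}} = \frac{1}{\sqrt{50 + 111} + 220 \cdot 170^{2}} = \frac{1}{\sqrt{161} + 220 \cdot 28900} = \frac{1}{\sqrt{161} + 6358000} = \frac{1}{6358000 + \sqrt{161}}$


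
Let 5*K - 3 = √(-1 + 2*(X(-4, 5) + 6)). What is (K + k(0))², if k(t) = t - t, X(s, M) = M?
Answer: (3 + √21)²/25 ≈ 2.2998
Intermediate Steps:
k(t) = 0
K = ⅗ + √21/5 (K = ⅗ + √(-1 + 2*(5 + 6))/5 = ⅗ + √(-1 + 2*11)/5 = ⅗ + √(-1 + 22)/5 = ⅗ + √21/5 ≈ 1.5165)
(K + k(0))² = ((⅗ + √21/5) + 0)² = (⅗ + √21/5)²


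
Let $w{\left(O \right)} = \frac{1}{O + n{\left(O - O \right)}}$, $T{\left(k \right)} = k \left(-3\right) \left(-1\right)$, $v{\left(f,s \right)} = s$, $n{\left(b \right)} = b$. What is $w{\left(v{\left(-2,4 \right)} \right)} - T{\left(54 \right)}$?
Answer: $- \frac{647}{4} \approx -161.75$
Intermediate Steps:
$T{\left(k \right)} = 3 k$ ($T{\left(k \right)} = - 3 k \left(-1\right) = 3 k$)
$w{\left(O \right)} = \frac{1}{O}$ ($w{\left(O \right)} = \frac{1}{O + \left(O - O\right)} = \frac{1}{O + 0} = \frac{1}{O}$)
$w{\left(v{\left(-2,4 \right)} \right)} - T{\left(54 \right)} = \frac{1}{4} - 3 \cdot 54 = \frac{1}{4} - 162 = - \frac{647}{4}$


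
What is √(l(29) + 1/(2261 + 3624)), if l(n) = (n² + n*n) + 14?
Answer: √58737955485/5885 ≈ 41.182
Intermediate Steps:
l(n) = 14 + 2*n² (l(n) = (n² + n²) + 14 = 2*n² + 14 = 14 + 2*n²)
√(l(29) + 1/(2261 + 3624)) = √((14 + 2*29²) + 1/(2261 + 3624)) = √((14 + 2*841) + 1/5885) = √((14 + 1682) + 1/5885) = √(1696 + 1/5885) = √(9980961/5885) = √58737955485/5885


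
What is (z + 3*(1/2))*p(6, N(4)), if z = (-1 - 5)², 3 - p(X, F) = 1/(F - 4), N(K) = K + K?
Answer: 825/8 ≈ 103.13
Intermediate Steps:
N(K) = 2*K
p(X, F) = 3 - 1/(-4 + F) (p(X, F) = 3 - 1/(F - 4) = 3 - 1/(-4 + F))
z = 36 (z = (-6)² = 36)
(z + 3*(1/2))*p(6, N(4)) = (36 + 3*(1/2))*((-13 + 3*(2*4))/(-4 + 2*4)) = (36 + 3*(1*(½)))*((-13 + 3*8)/(-4 + 8)) = (36 + 3*(½))*((-13 + 24)/4) = (36 + 3/2)*((¼)*11) = (75/2)*(11/4) = 825/8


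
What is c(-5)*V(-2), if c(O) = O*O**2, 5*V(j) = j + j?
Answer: 100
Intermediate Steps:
V(j) = 2*j/5 (V(j) = (j + j)/5 = (2*j)/5 = 2*j/5)
c(O) = O**3
c(-5)*V(-2) = (-5)**3*((2/5)*(-2)) = -125*(-4/5) = 100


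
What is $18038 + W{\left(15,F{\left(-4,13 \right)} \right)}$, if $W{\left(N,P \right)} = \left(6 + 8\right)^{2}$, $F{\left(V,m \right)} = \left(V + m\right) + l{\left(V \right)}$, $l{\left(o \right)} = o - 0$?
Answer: $18234$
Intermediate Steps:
$l{\left(o \right)} = o$ ($l{\left(o \right)} = o + 0 = o$)
$F{\left(V,m \right)} = m + 2 V$ ($F{\left(V,m \right)} = \left(V + m\right) + V = m + 2 V$)
$W{\left(N,P \right)} = 196$ ($W{\left(N,P \right)} = 14^{2} = 196$)
$18038 + W{\left(15,F{\left(-4,13 \right)} \right)} = 18038 + 196 = 18234$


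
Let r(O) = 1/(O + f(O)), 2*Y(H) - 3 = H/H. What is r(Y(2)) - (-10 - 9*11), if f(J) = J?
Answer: 437/4 ≈ 109.25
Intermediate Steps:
Y(H) = 2 (Y(H) = 3/2 + (H/H)/2 = 3/2 + (1/2)*1 = 3/2 + 1/2 = 2)
r(O) = 1/(2*O) (r(O) = 1/(O + O) = 1/(2*O))
r(Y(2)) - (-10 - 9*11) = (1/2)/2 - (-10 - 9*11) = (1/2)*(1/2) - (-10 - 99) = 1/4 - 1*(-109) = 1/4 + 109 = 437/4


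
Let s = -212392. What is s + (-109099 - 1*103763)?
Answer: -425254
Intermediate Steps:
s + (-109099 - 1*103763) = -212392 + (-109099 - 1*103763) = -212392 + (-109099 - 103763) = -212392 - 212862 = -425254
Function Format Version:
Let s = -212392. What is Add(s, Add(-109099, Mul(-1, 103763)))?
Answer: -425254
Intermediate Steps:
Add(s, Add(-109099, Mul(-1, 103763))) = Add(-212392, Add(-109099, Mul(-1, 103763))) = Add(-212392, Add(-109099, -103763)) = Add(-212392, -212862) = -425254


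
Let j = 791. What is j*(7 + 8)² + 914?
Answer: 178889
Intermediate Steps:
j*(7 + 8)² + 914 = 791*(7 + 8)² + 914 = 791*15² + 914 = 791*225 + 914 = 177975 + 914 = 178889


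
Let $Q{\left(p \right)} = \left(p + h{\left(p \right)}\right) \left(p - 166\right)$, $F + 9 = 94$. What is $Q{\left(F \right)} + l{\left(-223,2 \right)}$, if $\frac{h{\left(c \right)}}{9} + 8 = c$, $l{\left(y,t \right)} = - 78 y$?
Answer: $-45624$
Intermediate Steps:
$h{\left(c \right)} = -72 + 9 c$
$F = 85$ ($F = -9 + 94 = 85$)
$Q{\left(p \right)} = \left(-166 + p\right) \left(-72 + 10 p\right)$ ($Q{\left(p \right)} = \left(p + \left(-72 + 9 p\right)\right) \left(p - 166\right) = \left(-72 + 10 p\right) \left(-166 + p\right) = \left(-166 + p\right) \left(-72 + 10 p\right)$)
$Q{\left(F \right)} + l{\left(-223,2 \right)} = \left(11952 - 147220 + 10 \cdot 85^{2}\right) - -17394 = \left(11952 - 147220 + 10 \cdot 7225\right) + 17394 = \left(11952 - 147220 + 72250\right) + 17394 = -63018 + 17394 = -45624$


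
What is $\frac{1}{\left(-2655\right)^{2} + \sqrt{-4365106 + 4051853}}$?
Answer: $\frac{7049025}{49688753763878} - \frac{i \sqrt{313253}}{49688753763878} \approx 1.4186 \cdot 10^{-7} - 1.1264 \cdot 10^{-11} i$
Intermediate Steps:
$\frac{1}{\left(-2655\right)^{2} + \sqrt{-4365106 + 4051853}} = \frac{1}{7049025 + \sqrt{-313253}} = \frac{1}{7049025 + i \sqrt{313253}}$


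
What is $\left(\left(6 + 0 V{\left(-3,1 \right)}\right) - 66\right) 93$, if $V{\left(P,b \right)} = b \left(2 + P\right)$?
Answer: $-5580$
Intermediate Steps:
$\left(\left(6 + 0 V{\left(-3,1 \right)}\right) - 66\right) 93 = \left(\left(6 + 0 \cdot 1 \left(2 - 3\right)\right) - 66\right) 93 = \left(\left(6 + 0 \cdot 1 \left(-1\right)\right) - 66\right) 93 = \left(\left(6 + 0 \left(-1\right)\right) - 66\right) 93 = \left(\left(6 + 0\right) - 66\right) 93 = \left(6 - 66\right) 93 = \left(-60\right) 93 = -5580$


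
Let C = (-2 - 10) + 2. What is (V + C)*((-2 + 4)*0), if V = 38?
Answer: 0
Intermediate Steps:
C = -10 (C = -12 + 2 = -10)
(V + C)*((-2 + 4)*0) = (38 - 10)*((-2 + 4)*0) = 28*(2*0) = 28*0 = 0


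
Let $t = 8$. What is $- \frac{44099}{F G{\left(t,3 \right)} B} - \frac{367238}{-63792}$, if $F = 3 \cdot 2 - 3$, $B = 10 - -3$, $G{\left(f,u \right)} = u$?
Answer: $- \frac{153899809}{414648} \approx -371.16$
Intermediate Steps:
$B = 13$ ($B = 10 + 3 = 13$)
$F = 3$ ($F = 6 - 3 = 3$)
$- \frac{44099}{F G{\left(t,3 \right)} B} - \frac{367238}{-63792} = - \frac{44099}{3 \cdot 3 \cdot 13} - \frac{367238}{-63792} = - \frac{44099}{9 \cdot 13} - - \frac{183619}{31896} = - \frac{44099}{117} + \frac{183619}{31896} = - \frac{153899809}{414648}$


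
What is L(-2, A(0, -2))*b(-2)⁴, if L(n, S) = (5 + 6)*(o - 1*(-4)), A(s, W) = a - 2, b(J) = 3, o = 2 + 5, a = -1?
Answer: 9801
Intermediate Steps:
o = 7
A(s, W) = -3 (A(s, W) = -1 - 2 = -3)
L(n, S) = 121 (L(n, S) = (5 + 6)*(7 - 1*(-4)) = 11*(7 + 4) = 11*11 = 121)
L(-2, A(0, -2))*b(-2)⁴ = 121*3⁴ = 121*81 = 9801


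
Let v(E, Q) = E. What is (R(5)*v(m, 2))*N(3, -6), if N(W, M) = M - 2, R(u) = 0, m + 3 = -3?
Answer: 0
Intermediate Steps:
m = -6 (m = -3 - 3 = -6)
N(W, M) = -2 + M
(R(5)*v(m, 2))*N(3, -6) = (0*(-6))*(-2 - 6) = 0*(-8) = 0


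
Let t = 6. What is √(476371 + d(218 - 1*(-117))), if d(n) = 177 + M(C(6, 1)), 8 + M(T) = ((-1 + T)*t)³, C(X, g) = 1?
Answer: 2*√119135 ≈ 690.32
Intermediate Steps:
M(T) = -8 + (-6 + 6*T)³ (M(T) = -8 + ((-1 + T)*6)³ = -8 + (-6 + 6*T)³)
d(n) = 169 (d(n) = 177 + (-8 + 216*(-1 + 1)³) = 177 + (-8 + 216*0³) = 177 + (-8 + 216*0) = 177 + (-8 + 0) = 177 - 8 = 169)
√(476371 + d(218 - 1*(-117))) = √(476371 + 169) = √476540 = 2*√119135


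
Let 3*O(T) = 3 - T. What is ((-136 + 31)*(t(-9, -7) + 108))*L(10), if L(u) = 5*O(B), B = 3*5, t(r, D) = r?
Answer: 207900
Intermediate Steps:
B = 15
O(T) = 1 - T/3 (O(T) = (3 - T)/3 = 1 - T/3)
L(u) = -20 (L(u) = 5*(1 - ⅓*15) = 5*(1 - 5) = 5*(-4) = -20)
((-136 + 31)*(t(-9, -7) + 108))*L(10) = ((-136 + 31)*(-9 + 108))*(-20) = -105*99*(-20) = -10395*(-20) = 207900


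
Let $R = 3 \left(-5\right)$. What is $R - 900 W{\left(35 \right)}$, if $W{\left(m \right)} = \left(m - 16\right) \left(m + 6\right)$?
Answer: $-701115$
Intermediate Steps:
$W{\left(m \right)} = \left(-16 + m\right) \left(6 + m\right)$
$R = -15$
$R - 900 W{\left(35 \right)} = -15 - 900 \left(-96 + 35^{2} - 350\right) = -15 - 900 \left(-96 + 1225 - 350\right) = -15 - 701100 = -701115$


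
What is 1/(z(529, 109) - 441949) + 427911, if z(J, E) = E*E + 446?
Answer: 183839979641/429622 ≈ 4.2791e+5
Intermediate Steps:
z(J, E) = 446 + E² (z(J, E) = E² + 446 = 446 + E²)
1/(z(529, 109) - 441949) + 427911 = 1/((446 + 109²) - 441949) + 427911 = 1/((446 + 11881) - 441949) + 427911 = 1/(12327 - 441949) + 427911 = 1/(-429622) + 427911 = -1/429622 + 427911 = 183839979641/429622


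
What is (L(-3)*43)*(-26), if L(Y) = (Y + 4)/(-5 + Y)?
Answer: 559/4 ≈ 139.75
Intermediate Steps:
L(Y) = (4 + Y)/(-5 + Y)
(L(-3)*43)*(-26) = (((4 - 3)/(-5 - 3))*43)*(-26) = ((1/(-8))*43)*(-26) = (-⅛*1*43)*(-26) = -⅛*43*(-26) = -43/8*(-26) = 559/4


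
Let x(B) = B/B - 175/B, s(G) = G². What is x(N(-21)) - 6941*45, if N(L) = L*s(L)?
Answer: -413231087/1323 ≈ -3.1234e+5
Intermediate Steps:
N(L) = L³ (N(L) = L*L² = L³)
x(B) = 1 - 175/B
x(N(-21)) - 6941*45 = (-175 + (-21)³)/((-21)³) - 6941*45 = (-175 - 9261)/(-9261) - 1*312345 = -1/9261*(-9436) - 312345 = 1348/1323 - 312345 = -413231087/1323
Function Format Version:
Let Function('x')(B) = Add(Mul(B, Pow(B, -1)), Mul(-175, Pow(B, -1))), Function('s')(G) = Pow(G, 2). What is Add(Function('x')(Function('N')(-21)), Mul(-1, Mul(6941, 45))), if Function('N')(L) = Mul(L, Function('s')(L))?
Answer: Rational(-413231087, 1323) ≈ -3.1234e+5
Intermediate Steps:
Function('N')(L) = Pow(L, 3) (Function('N')(L) = Mul(L, Pow(L, 2)) = Pow(L, 3))
Function('x')(B) = Add(1, Mul(-175, Pow(B, -1)))
Add(Function('x')(Function('N')(-21)), Mul(-1, Mul(6941, 45))) = Add(Mul(Pow(Pow(-21, 3), -1), Add(-175, Pow(-21, 3))), Mul(-1, Mul(6941, 45))) = Add(Mul(Pow(-9261, -1), Add(-175, -9261)), Mul(-1, 312345)) = Add(Mul(Rational(-1, 9261), -9436), -312345) = Add(Rational(1348, 1323), -312345) = Rational(-413231087, 1323)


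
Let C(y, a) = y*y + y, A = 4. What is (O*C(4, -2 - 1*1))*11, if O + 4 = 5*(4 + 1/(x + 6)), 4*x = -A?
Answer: 3740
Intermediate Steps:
x = -1 (x = (-1*4)/4 = (1/4)*(-4) = -1)
C(y, a) = y + y**2 (C(y, a) = y**2 + y = y + y**2)
O = 17 (O = -4 + 5*(4 + 1/(-1 + 6)) = -4 + 5*(4 + 1/5) = -4 + 5*(21/5) = -4 + 21 = 17)
(O*C(4, -2 - 1*1))*11 = (17*(4*(1 + 4)))*11 = (17*(4*5))*11 = (17*20)*11 = 340*11 = 3740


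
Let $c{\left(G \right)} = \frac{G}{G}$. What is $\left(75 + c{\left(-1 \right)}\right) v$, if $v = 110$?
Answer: $8360$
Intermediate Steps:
$c{\left(G \right)} = 1$
$\left(75 + c{\left(-1 \right)}\right) v = \left(75 + 1\right) 110 = 76 \cdot 110 = 8360$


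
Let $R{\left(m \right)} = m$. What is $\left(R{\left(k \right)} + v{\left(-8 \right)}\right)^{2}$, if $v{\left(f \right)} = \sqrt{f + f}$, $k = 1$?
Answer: $-15 + 8 i \approx -15.0 + 8.0 i$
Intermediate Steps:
$v{\left(f \right)} = \sqrt{2} \sqrt{f}$ ($v{\left(f \right)} = \sqrt{2 f} = \sqrt{2} \sqrt{f}$)
$\left(R{\left(k \right)} + v{\left(-8 \right)}\right)^{2} = \left(1 + \sqrt{2} \sqrt{-8}\right)^{2} = \left(1 + \sqrt{2} \cdot 2 i \sqrt{2}\right)^{2} = \left(1 + 4 i\right)^{2}$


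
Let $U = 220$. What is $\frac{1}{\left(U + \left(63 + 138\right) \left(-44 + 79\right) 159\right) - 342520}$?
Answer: $\frac{1}{776265} \approx 1.2882 \cdot 10^{-6}$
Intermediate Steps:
$\frac{1}{\left(U + \left(63 + 138\right) \left(-44 + 79\right) 159\right) - 342520} = \frac{1}{\left(220 + \left(63 + 138\right) \left(-44 + 79\right) 159\right) - 342520} = \frac{1}{\left(220 + 201 \cdot 35 \cdot 159\right) - 342520} = \frac{1}{\left(220 + 7035 \cdot 159\right) - 342520} = \frac{1}{\left(220 + 1118565\right) - 342520} = \frac{1}{1118785 - 342520} = \frac{1}{776265}$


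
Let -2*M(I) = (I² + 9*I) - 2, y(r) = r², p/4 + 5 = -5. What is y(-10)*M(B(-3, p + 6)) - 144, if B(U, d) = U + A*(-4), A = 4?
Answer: -9544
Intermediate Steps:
p = -40 (p = -20 + 4*(-5) = -20 - 20 = -40)
B(U, d) = -16 + U (B(U, d) = U + 4*(-4) = U - 16 = -16 + U)
M(I) = 1 - 9*I/2 - I²/2 (M(I) = -((I² + 9*I) - 2)/2 = -(-2 + I² + 9*I)/2 = 1 - 9*I/2 - I²/2)
y(-10)*M(B(-3, p + 6)) - 144 = (-10)²*(1 - 9*(-16 - 3)/2 - (-16 - 3)²/2) - 144 = 100*(1 - 9/2*(-19) - ½*(-19)²) - 144 = 100*(1 + 171/2 - ½*361) - 144 = 100*(1 + 171/2 - 361/2) - 144 = 100*(-94) - 144 = -9400 - 144 = -9544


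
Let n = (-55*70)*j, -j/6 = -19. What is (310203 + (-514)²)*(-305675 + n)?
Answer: -427683135425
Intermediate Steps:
j = 114 (j = -6*(-19) = 114)
n = -438900 (n = -55*70*114 = -3850*114 = -438900)
(310203 + (-514)²)*(-305675 + n) = (310203 + (-514)²)*(-305675 - 438900) = (310203 + 264196)*(-744575) = 574399*(-744575) = -427683135425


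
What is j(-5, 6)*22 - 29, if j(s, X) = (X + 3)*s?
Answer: -1019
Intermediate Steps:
j(s, X) = s*(3 + X) (j(s, X) = (3 + X)*s = s*(3 + X))
j(-5, 6)*22 - 29 = -5*(3 + 6)*22 - 29 = -5*9*22 - 29 = -45*22 - 29 = -990 - 29 = -1019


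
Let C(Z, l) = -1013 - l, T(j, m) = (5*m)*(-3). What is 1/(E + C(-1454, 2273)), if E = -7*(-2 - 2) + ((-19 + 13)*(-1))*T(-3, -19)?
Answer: -1/1548 ≈ -0.00064600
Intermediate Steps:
T(j, m) = -15*m
E = 1738 (E = -7*(-2 - 2) + ((-19 + 13)*(-1))*(-15*(-19)) = -7*(-4) - 6*(-1)*285 = 28 + 6*285 = 28 + 1710 = 1738)
1/(E + C(-1454, 2273)) = 1/(1738 + (-1013 - 1*2273)) = 1/(1738 + (-1013 - 2273)) = 1/(1738 - 3286) = 1/(-1548) = -1/1548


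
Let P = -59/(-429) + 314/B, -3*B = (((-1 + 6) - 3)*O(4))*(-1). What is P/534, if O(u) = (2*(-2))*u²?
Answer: -198283/14661504 ≈ -0.013524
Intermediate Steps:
O(u) = -4*u²
B = -128/3 (B = -((-1 + 6) - 3)*(-4*4²)*(-1)/3 = -(5 - 3)*(-4*16)*(-1)/3 = -2*(-64)*(-1)/3 = -(-128)*(-1)/3 = -⅓*128 = -128/3 ≈ -42.667)
P = -198283/27456 (P = -59/(-429) + 314/(-128/3) = -59*(-1/429) + 314*(-3/128) = 59/429 - 471/64 = -198283/27456 ≈ -7.2218)
P/534 = -198283/27456/534 = -198283/27456*1/534 = -198283/14661504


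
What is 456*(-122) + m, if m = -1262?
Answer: -56894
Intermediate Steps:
456*(-122) + m = 456*(-122) - 1262 = -55632 - 1262 = -56894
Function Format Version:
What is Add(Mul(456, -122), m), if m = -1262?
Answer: -56894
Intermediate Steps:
Add(Mul(456, -122), m) = Add(Mul(456, -122), -1262) = Add(-55632, -1262) = -56894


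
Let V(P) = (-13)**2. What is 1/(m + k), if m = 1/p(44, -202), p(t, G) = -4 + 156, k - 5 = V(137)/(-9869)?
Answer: 1500088/7484621 ≈ 0.20042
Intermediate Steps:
V(P) = 169
k = 49176/9869 (k = 5 + 169/(-9869) = 5 + 169*(-1/9869) = 5 - 169/9869 = 49176/9869 ≈ 4.9829)
p(t, G) = 152
m = 1/152 ≈ 0.0065789
1/(m + k) = 1/(1/152 + 49176/9869) = 1/(7484621/1500088) = 1500088/7484621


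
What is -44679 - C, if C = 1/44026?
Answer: -1967037655/44026 ≈ -44679.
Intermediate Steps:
C = 1/44026 ≈ 2.2714e-5
-44679 - C = -44679 - 1*1/44026 = -44679 - 1/44026 = -1967037655/44026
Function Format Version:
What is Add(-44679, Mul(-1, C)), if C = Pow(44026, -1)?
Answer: Rational(-1967037655, 44026) ≈ -44679.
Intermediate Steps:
C = Rational(1, 44026) ≈ 2.2714e-5
Add(-44679, Mul(-1, C)) = Add(-44679, Mul(-1, Rational(1, 44026))) = Add(-44679, Rational(-1, 44026)) = Rational(-1967037655, 44026)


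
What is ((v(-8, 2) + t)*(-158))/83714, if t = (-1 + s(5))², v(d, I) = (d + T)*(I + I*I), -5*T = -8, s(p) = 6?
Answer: 5293/209285 ≈ 0.025291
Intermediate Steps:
T = 8/5 (T = -⅕*(-8) = 8/5 ≈ 1.6000)
v(d, I) = (8/5 + d)*(I + I²) (v(d, I) = (d + 8/5)*(I + I*I) = (8/5 + d)*(I + I²))
t = 25 (t = (-1 + 6)² = 5² = 25)
((v(-8, 2) + t)*(-158))/83714 = (((⅕)*2*(8 + 5*(-8) + 8*2 + 5*2*(-8)) + 25)*(-158))/83714 = (((⅕)*2*(8 - 40 + 16 - 80) + 25)*(-158))*(1/83714) = (((⅕)*2*(-96) + 25)*(-158))*(1/83714) = ((-192/5 + 25)*(-158))*(1/83714) = -67/5*(-158)*(1/83714) = (10586/5)*(1/83714) = 5293/209285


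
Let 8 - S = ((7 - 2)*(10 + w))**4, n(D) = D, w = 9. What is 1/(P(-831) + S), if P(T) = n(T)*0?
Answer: -1/81450617 ≈ -1.2277e-8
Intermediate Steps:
P(T) = 0 (P(T) = T*0 = 0)
S = -81450617 (S = 8 - ((7 - 2)*(10 + 9))**4 = 8 - (5*19)**4 = 8 - 1*95**4 = 8 - 1*81450625 = 8 - 81450625 = -81450617)
1/(P(-831) + S) = 1/(0 - 81450617) = 1/(-81450617) = -1/81450617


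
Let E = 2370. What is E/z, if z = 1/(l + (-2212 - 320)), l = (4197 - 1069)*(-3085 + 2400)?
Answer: -5084152440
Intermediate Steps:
l = -2142680 (l = 3128*(-685) = -2142680)
z = -1/2145212 (z = 1/(-2142680 + (-2212 - 320)) = 1/(-2142680 - 2532) = 1/(-2145212) = -1/2145212 ≈ -4.6615e-7)
E/z = 2370/(-1/2145212) = 2370*(-2145212) = -5084152440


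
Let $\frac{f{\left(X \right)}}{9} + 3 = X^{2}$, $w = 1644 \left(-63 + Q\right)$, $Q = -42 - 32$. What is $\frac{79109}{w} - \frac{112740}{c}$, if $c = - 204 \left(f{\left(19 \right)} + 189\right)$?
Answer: $- \frac{823758841}{4353432012} \approx -0.18922$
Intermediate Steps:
$Q = -74$
$w = -225228$ ($w = 1644 \left(-63 - 74\right) = 1644 \left(-137\right) = -225228$)
$f{\left(X \right)} = -27 + 9 X^{2}$
$c = -695844$ ($c = - 204 \left(\left(-27 + 9 \cdot 19^{2}\right) + 189\right) = - 204 \left(\left(-27 + 9 \cdot 361\right) + 189\right) = - 204 \left(\left(-27 + 3249\right) + 189\right) = - 204 \left(3222 + 189\right) = \left(-204\right) 3411 = -695844$)
$\frac{79109}{w} - \frac{112740}{c} = \frac{79109}{-225228} - \frac{112740}{-695844} = 79109 \left(- \frac{1}{225228}\right) - - \frac{9395}{57987} = - \frac{79109}{225228} + \frac{9395}{57987} = - \frac{823758841}{4353432012}$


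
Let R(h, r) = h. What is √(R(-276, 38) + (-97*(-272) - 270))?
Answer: √25838 ≈ 160.74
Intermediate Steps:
√(R(-276, 38) + (-97*(-272) - 270)) = √(-276 + (-97*(-272) - 270)) = √(-276 + (26384 - 270)) = √(-276 + 26114) = √25838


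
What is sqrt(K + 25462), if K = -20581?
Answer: sqrt(4881) ≈ 69.864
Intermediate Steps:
sqrt(K + 25462) = sqrt(-20581 + 25462) = sqrt(4881)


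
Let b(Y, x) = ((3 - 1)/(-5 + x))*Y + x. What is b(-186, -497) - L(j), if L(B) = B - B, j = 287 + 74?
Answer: -124561/251 ≈ -496.26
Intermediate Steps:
b(Y, x) = x + 2*Y/(-5 + x) (b(Y, x) = (2/(-5 + x))*Y + x = 2*Y/(-5 + x) + x = x + 2*Y/(-5 + x))
j = 361
L(B) = 0
b(-186, -497) - L(j) = ((-497)**2 - 5*(-497) + 2*(-186))/(-5 - 497) - 1*0 = (247009 + 2485 - 372)/(-502) + 0 = -1/502*249122 + 0 = -124561/251 + 0 = -124561/251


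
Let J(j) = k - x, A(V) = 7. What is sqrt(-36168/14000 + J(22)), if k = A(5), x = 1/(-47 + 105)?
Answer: sqrt(113307495)/5075 ≈ 2.0975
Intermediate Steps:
x = 1/58 ≈ 0.017241
k = 7
J(j) = 405/58 (J(j) = 7 - 1*1/58 = 7 - 1/58 = 405/58)
sqrt(-36168/14000 + J(22)) = sqrt(-36168/14000 + 405/58) = sqrt(-36168*1/14000 + 405/58) = sqrt(-4521/1750 + 405/58) = sqrt(111633/25375) = sqrt(113307495)/5075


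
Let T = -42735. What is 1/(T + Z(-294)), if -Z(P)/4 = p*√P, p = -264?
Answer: -185/9325239 - 32*I*√6/9325239 ≈ -1.9839e-5 - 8.4055e-6*I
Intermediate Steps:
Z(P) = 1056*√P (Z(P) = -(-1056)*√P = 1056*√P)
1/(T + Z(-294)) = 1/(-42735 + 1056*√(-294)) = 1/(-42735 + 1056*(7*I*√6)) = 1/(-42735 + 7392*I*√6)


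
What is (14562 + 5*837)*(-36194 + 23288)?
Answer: -241948782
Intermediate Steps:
(14562 + 5*837)*(-36194 + 23288) = (14562 + 4185)*(-12906) = 18747*(-12906) = -241948782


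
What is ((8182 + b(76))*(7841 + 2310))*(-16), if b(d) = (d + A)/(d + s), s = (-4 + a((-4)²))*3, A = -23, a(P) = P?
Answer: -9302751987/7 ≈ -1.3290e+9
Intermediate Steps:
s = 36 (s = (-4 + (-4)²)*3 = (-4 + 16)*3 = 12*3 = 36)
b(d) = (-23 + d)/(36 + d) (b(d) = (d - 23)/(d + 36) = (-23 + d)/(36 + d))
((8182 + b(76))*(7841 + 2310))*(-16) = ((8182 + (-23 + 76)/(36 + 76))*(7841 + 2310))*(-16) = ((8182 + 53/112)*10151)*(-16) = ((916437/112)*10151)*(-16) = (9302751987/112)*(-16) = -9302751987/7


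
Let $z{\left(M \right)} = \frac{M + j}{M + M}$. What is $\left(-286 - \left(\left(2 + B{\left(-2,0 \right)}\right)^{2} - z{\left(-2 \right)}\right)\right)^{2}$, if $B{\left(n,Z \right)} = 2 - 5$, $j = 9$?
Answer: $\frac{1334025}{16} \approx 83377.0$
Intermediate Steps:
$z{\left(M \right)} = \frac{9 + M}{2 M}$ ($z{\left(M \right)} = \frac{M + 9}{M + M} = \frac{9 + M}{2 M}$)
$B{\left(n,Z \right)} = -3$ ($B{\left(n,Z \right)} = 2 - 5 = -3$)
$\left(-286 - \left(\left(2 + B{\left(-2,0 \right)}\right)^{2} - z{\left(-2 \right)}\right)\right)^{2} = \left(-286 - \left(\left(2 - 3\right)^{2} - \frac{9 - 2}{2 \left(-2\right)}\right)\right)^{2} = \left(-286 + \left(\frac{1}{2} \left(- \frac{1}{2}\right) 7 - \left(-1\right)^{2}\right)\right)^{2} = \left(-286 - \frac{11}{4}\right)^{2} = \left(- \frac{1155}{4}\right)^{2} = \frac{1334025}{16}$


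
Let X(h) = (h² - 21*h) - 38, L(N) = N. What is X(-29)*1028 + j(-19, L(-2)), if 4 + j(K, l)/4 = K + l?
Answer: 1451436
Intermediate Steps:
j(K, l) = -16 + 4*K + 4*l (j(K, l) = -16 + 4*(K + l) = -16 + (4*K + 4*l) = -16 + 4*K + 4*l)
X(h) = -38 + h² - 21*h
X(-29)*1028 + j(-19, L(-2)) = (-38 + (-29)² - 21*(-29))*1028 + (-16 + 4*(-19) + 4*(-2)) = (-38 + 841 + 609)*1028 + (-16 - 76 - 8) = 1412*1028 - 100 = 1451536 - 100 = 1451436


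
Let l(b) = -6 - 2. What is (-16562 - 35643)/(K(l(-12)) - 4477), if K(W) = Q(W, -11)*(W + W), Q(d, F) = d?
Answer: 52205/4349 ≈ 12.004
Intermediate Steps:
l(b) = -8
K(W) = 2*W² (K(W) = W*(W + W) = W*(2*W) = 2*W²)
(-16562 - 35643)/(K(l(-12)) - 4477) = (-16562 - 35643)/(2*(-8)² - 4477) = -52205/(2*64 - 4477) = -52205/(128 - 4477) = -52205/(-4349) = -52205*(-1/4349) = 52205/4349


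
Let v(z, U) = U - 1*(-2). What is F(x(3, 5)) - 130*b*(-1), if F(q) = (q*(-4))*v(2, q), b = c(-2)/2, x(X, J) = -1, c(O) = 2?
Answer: 134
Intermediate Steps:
v(z, U) = 2 + U (v(z, U) = U + 2 = 2 + U)
b = 1 (b = 2/2 = 2*(½) = 1)
F(q) = -4*q*(2 + q) (F(q) = (q*(-4))*(2 + q) = (-4*q)*(2 + q) = -4*q*(2 + q))
F(x(3, 5)) - 130*b*(-1) = -4*(-1)*(2 - 1) - 130*(-1) = -4*(-1)*1 - 130*(-1) = 4 + 130 = 134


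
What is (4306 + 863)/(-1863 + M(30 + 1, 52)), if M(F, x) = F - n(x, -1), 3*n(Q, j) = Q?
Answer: -15507/5548 ≈ -2.7951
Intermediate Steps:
n(Q, j) = Q/3
M(F, x) = F - x/3
(4306 + 863)/(-1863 + M(30 + 1, 52)) = (4306 + 863)/(-1863 + ((30 + 1) - ⅓*52)) = 5169/(-1863 + (31 - 52/3)) = 5169/(-1863 + 41/3) = 5169/(-5548/3) = 5169*(-3/5548) = -15507/5548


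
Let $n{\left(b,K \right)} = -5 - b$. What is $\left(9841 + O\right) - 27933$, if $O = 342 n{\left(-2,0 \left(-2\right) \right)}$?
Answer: $-19118$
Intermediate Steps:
$O = -1026$ ($O = 342 \left(-5 - -2\right) = 342 \left(-5 + 2\right) = 342 \left(-3\right) = -1026$)
$\left(9841 + O\right) - 27933 = \left(9841 - 1026\right) - 27933 = 8815 - 27933 = -19118$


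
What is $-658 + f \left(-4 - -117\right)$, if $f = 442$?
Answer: $49288$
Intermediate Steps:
$-658 + f \left(-4 - -117\right) = -658 + 442 \left(-4 - -117\right) = -658 + 442 \left(-4 + 117\right) = -658 + 442 \cdot 113 = -658 + 49946 = 49288$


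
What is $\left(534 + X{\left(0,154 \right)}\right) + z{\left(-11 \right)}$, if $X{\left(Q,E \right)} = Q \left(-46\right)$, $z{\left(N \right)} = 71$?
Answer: $605$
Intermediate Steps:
$X{\left(Q,E \right)} = - 46 Q$
$\left(534 + X{\left(0,154 \right)}\right) + z{\left(-11 \right)} = \left(534 - 0\right) + 71 = \left(534 + 0\right) + 71 = 534 + 71 = 605$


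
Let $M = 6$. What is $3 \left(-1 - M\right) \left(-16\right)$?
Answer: $336$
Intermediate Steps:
$3 \left(-1 - M\right) \left(-16\right) = 3 \left(-1 - 6\right) \left(-16\right) = 3 \left(-7\right) \left(-16\right) = \left(-21\right) \left(-16\right) = 336$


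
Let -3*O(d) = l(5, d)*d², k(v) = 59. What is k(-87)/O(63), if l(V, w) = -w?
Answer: 59/83349 ≈ 0.00070787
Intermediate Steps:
O(d) = d³/3 (O(d) = -(-d)*d²/3 = -(-1)*d³/3 = d³/3)
k(-87)/O(63) = 59/(((⅓)*63³)) = 59/(((⅓)*250047)) = 59/83349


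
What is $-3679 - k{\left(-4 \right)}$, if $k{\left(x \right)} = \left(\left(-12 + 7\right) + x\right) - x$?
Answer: $-3674$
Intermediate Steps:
$k{\left(x \right)} = -5$ ($k{\left(x \right)} = \left(-5 + x\right) - x = -5$)
$-3679 - k{\left(-4 \right)} = -3679 - -5 = -3679 + 5 = -3674$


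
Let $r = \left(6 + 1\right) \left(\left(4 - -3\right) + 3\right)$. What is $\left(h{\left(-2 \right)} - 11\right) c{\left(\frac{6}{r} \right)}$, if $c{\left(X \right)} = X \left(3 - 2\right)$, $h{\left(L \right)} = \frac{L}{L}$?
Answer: $- \frac{6}{7} \approx -0.85714$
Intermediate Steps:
$h{\left(L \right)} = 1$
$r = 70$ ($r = 7 \left(\left(4 + 3\right) + 3\right) = 7 \left(7 + 3\right) = 7 \cdot 10 = 70$)
$c{\left(X \right)} = X$ ($c{\left(X \right)} = X 1 = X$)
$\left(h{\left(-2 \right)} - 11\right) c{\left(\frac{6}{r} \right)} = \left(1 - 11\right) \frac{6}{70} = - 10 \cdot 6 \cdot \frac{1}{70} = \left(-10\right) \frac{3}{35} = - \frac{6}{7}$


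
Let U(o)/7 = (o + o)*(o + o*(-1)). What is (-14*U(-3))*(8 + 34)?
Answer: 0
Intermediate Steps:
U(o) = 0 (U(o) = 7*((o + o)*(o + o*(-1))) = 7*((2*o)*(o - o)) = 7*((2*o)*0) = 7*0 = 0)
(-14*U(-3))*(8 + 34) = (-14*0)*(8 + 34) = 0*42 = 0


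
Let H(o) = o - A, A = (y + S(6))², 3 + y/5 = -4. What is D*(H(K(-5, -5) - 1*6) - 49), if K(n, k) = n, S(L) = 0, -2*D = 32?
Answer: 20560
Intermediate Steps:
D = -16 (D = -½*32 = -16)
y = -35 (y = -15 + 5*(-4) = -15 - 20 = -35)
A = 1225 (A = (-35 + 0)² = (-35)² = 1225)
H(o) = -1225 + o (H(o) = o - 1*1225 = o - 1225 = -1225 + o)
D*(H(K(-5, -5) - 1*6) - 49) = -16*((-1225 + (-5 - 1*6)) - 49) = -16*((-1225 + (-5 - 6)) - 49) = -16*((-1225 - 11) - 49) = -16*(-1236 - 49) = -16*(-1285) = 20560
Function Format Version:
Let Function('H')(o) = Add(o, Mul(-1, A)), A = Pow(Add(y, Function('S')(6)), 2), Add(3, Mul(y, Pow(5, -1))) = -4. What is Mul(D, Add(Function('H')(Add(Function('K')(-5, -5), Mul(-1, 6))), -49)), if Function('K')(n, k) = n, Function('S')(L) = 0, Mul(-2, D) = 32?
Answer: 20560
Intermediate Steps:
D = -16 (D = Mul(Rational(-1, 2), 32) = -16)
y = -35 (y = Add(-15, Mul(5, -4)) = Add(-15, -20) = -35)
A = 1225 (A = Pow(Add(-35, 0), 2) = Pow(-35, 2) = 1225)
Function('H')(o) = Add(-1225, o) (Function('H')(o) = Add(o, Mul(-1, 1225)) = Add(o, -1225) = Add(-1225, o))
Mul(D, Add(Function('H')(Add(Function('K')(-5, -5), Mul(-1, 6))), -49)) = Mul(-16, Add(Add(-1225, Add(-5, Mul(-1, 6))), -49)) = Mul(-16, Add(Add(-1225, Add(-5, -6)), -49)) = Mul(-16, Add(Add(-1225, -11), -49)) = Mul(-16, Add(-1236, -49)) = Mul(-16, -1285) = 20560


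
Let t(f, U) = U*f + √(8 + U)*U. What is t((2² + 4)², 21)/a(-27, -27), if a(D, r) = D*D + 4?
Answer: 1344/733 + 21*√29/733 ≈ 1.9878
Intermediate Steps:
a(D, r) = 4 + D² (a(D, r) = D² + 4 = 4 + D²)
t(f, U) = U*f + U*√(8 + U)
t((2² + 4)², 21)/a(-27, -27) = (21*((2² + 4)² + √(8 + 21)))/(4 + (-27)²) = (21*((4 + 4)² + √29))/(4 + 729) = (21*(8² + √29))/733 = (21*(64 + √29))*(1/733) = (1344 + 21*√29)*(1/733) = 1344/733 + 21*√29/733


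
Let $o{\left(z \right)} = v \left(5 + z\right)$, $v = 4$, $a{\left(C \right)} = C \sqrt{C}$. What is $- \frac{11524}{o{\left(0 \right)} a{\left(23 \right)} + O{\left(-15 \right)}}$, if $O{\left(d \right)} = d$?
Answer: $- \frac{34572}{973315} - \frac{1060208 \sqrt{23}}{973315} \approx -5.2595$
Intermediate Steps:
$a{\left(C \right)} = C^{\frac{3}{2}}$
$o{\left(z \right)} = 20 + 4 z$ ($o{\left(z \right)} = 4 \left(5 + z\right) = 20 + 4 z$)
$- \frac{11524}{o{\left(0 \right)} a{\left(23 \right)} + O{\left(-15 \right)}} = - \frac{11524}{\left(20 + 4 \cdot 0\right) 23^{\frac{3}{2}} - 15} = - \frac{11524}{\left(20 + 0\right) 23 \sqrt{23} - 15} = - \frac{11524}{20 \cdot 23 \sqrt{23} - 15} = - \frac{11524}{460 \sqrt{23} - 15} = - \frac{11524}{-15 + 460 \sqrt{23}}$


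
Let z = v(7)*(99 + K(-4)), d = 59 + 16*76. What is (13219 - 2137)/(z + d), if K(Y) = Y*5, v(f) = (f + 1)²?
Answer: 11082/6331 ≈ 1.7504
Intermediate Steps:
d = 1275 (d = 59 + 1216 = 1275)
v(f) = (1 + f)²
K(Y) = 5*Y
z = 5056 (z = (1 + 7)²*(99 + 5*(-4)) = 8²*(99 - 20) = 64*79 = 5056)
(13219 - 2137)/(z + d) = (13219 - 2137)/(5056 + 1275) = 11082/6331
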